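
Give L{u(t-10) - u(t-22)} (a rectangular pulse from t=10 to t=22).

L{u(t-a)} = e^(-as)/s. L{u(t-10) - u(t-22)} = (e^(-10s) - e^(-22s))/s

Final answer: (e^(-10s) - e^(-22s))/s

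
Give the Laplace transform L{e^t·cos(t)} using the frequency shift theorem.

Frequency shift: L{e^(at)f(t)} = F(s-a). L{e^t·cos(t)} = (s-1)/((s-1)² + 1)

Final answer: (s-1)/((s-1)² + 1)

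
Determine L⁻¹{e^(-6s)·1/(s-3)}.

L⁻¹{1/(s-3)} = e^(3t). By the time shift theorem, L⁻¹{e^(-as)F(s)} = u(t-a)f(t-a) with a=6, so L⁻¹{e^(-6s)·1/(s-3)} = u(t-6)·e^(3(t-6))

Final answer: u(t-6)·e^(3(t-6))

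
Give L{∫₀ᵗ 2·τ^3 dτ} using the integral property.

L{∫₀ᵗ f(τ)dτ} = F(s)/s with f(t) = 2t^3. F(s) = 12/s^4, so L{∫₀ᵗ 2·τ^3 dτ} = (12/s^4)/s = 12/s^5. (Check: ∫₀ᵗ 2·τ^3 dτ = 2t^4/4.)

Final answer: 12/s^5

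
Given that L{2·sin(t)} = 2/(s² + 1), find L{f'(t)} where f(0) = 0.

L{f'(t)} = s·F(s) - f(0) = s·2/(s² + 1) - 0 = 2s/(s² + 1)

Final answer: 2s/(s² + 1)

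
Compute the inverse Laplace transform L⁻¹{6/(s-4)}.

L⁻¹{1/(s-a)} = e^(at), so L⁻¹{1/(s-4)} = e^(4t), and L⁻¹{6/(s-4)} = 6·e^(4t)

Final answer: 6·e^(4t)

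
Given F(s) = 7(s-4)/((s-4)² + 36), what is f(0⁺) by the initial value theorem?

f(0⁺) = lim_{s→∞} sF(s) = lim_{s→∞} 7s(s-4)/((s-4)² + 36) = 7

Final answer: 7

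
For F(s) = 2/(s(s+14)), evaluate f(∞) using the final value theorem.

f(∞) = lim_{s→0} s·2/(s(s+14)) = lim_{s→0} 2/(s+14) = 2/14 = 1/7

Final answer: 1/7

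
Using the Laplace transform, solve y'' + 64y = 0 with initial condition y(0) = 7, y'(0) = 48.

L{y''} + 64L{y} = 0. s²Y - 7s - 48 + 64Y = 0. Y(s² + 64) = 7s + 48. Y = (7s + 48)/(s² + 64). Inverting: y(t) = 7cos(8t) + 6sin(8t)

Final answer: y(t) = 7cos(8t) + 6sin(8t)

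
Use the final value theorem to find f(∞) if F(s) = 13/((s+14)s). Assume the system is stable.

f(∞) = lim_{s→0} sF(s) = lim_{s→0} 13/(s+14) = 13/14

Final answer: 13/14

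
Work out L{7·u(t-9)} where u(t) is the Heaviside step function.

L{u(t-a)} = e^(-as)/s. Here a=9, so L{u(t-9)} = e^(-9s)/s, and L{7·u(t-9)} = 7·e^(-9s)/s

Final answer: 7·e^(-9s)/s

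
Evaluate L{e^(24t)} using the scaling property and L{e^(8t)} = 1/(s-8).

Using L{f(at)} = (1/a)F(s/a) with a=3 and f(t) = e^(8t): L{e^(24t)} = (1/3) · 1/((s/3)-8) = (1/3) · 3/(s-24) = 1/(s-24)

Final answer: 1/(s-24)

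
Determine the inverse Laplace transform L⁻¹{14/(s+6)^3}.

L⁻¹{n!/(s-a)^(n+1)} = t^n·e^(at) with n=2, a=-6. So L⁻¹{2/(s+6)^3} = t^2·e^(-6t), and L⁻¹{14/(s+6)^3} = (14/2)·t^2·e^(-6t) = 7·t^2·e^(-6t)

Final answer: 7·t^2·e^(-6t)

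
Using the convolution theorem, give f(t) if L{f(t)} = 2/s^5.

2/s^5 = (2/s)·(1/s^4) = L{2}·L{t^3/6}. By convolution, f(t) = 2*t^3/6 = ∫₀ᵗ 2·τ^3/6 dτ = 2·t^4/24

Final answer: 2·t^4/24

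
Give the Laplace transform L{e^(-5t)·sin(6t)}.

L{e^(at)·sin(ωt)} = ω/((s-a)² + ω²), so L{e^(-5t)·sin(6t)} = 6/((s+5)² + 36)

Final answer: 6/((s+5)² + 36)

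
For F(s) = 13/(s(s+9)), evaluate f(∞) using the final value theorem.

f(∞) = lim_{s→0} s·13/(s(s+9)) = lim_{s→0} 13/(s+9) = 13/9 = 13/9

Final answer: 13/9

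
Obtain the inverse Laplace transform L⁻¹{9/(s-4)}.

L⁻¹{1/(s-a)} = e^(at), so L⁻¹{1/(s-4)} = e^(4t), and L⁻¹{9/(s-4)} = 9·e^(4t)

Final answer: 9·e^(4t)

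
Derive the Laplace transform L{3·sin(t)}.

L{sin(ωt)} = ω/(s² + ω²), so L{sin(t)} = 1/(s² + 1). Then L{3·sin(t)} = 3·1/(s² + 1) = 3/(s² + 1)

Final answer: 3/(s² + 1)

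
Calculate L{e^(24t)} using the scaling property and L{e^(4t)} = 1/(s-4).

Using L{f(at)} = (1/a)F(s/a) with a=6 and f(t) = e^(4t): L{e^(24t)} = (1/6) · 1/((s/6)-4) = (1/6) · 6/(s-24) = 1/(s-24)

Final answer: 1/(s-24)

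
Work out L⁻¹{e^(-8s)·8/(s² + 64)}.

L⁻¹{8/(s² + 64)} = sin(8t). By the time shift theorem, L⁻¹{e^(-as)F(s)} = u(t-a)f(t-a) with a=8, so L⁻¹{e^(-8s)·8/(s² + 64)} = u(t-8)·sin(8(t-8))

Final answer: u(t-8)·sin(8(t-8))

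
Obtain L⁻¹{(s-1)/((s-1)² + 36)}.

Using frequency shift: L⁻¹{(s-a)/((s-a)² + b²)} = e^(at)cos(bt). Here a=1, b=6

Final answer: e^t·cos(6t)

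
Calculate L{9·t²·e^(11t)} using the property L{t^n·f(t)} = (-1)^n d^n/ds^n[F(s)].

L{e^(11t)} = 1/(s-11). d/ds[1/(s-11)] = -1/(s-11)². d²/ds²[1/(s-11)] = 2/(s-11)³. So L{t²·e^(11t)} = (-1)² · 2/(s-11)³ = 2/(s-11)³. Then L{9·t²·e^(11t)} = 9·2/(s-11)³ = 18/(s-11)³

Final answer: 18/(s-11)³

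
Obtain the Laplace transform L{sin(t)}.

L{sin(ωt)} = ω/(s² + ω²), so L{sin(t)} = 1/(s² + 1)

Final answer: 1/(s² + 1)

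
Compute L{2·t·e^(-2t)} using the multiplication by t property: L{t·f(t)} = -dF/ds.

Using L{t^n·e^(at)} = n!/(s-a)^(n+1), L{t·e^(-2t)} = 1/(s+2)^2, so L{2·t·e^(-2t)} = 2·1/(s+2)^2 = 2/(s+2)^2

Final answer: 2/(s+2)^2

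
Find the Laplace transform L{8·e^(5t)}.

L{e^(at)} = 1/(s-a), so L{e^(5t)} = 1/(s-5). Then L{8·e^(5t)} = 8/(s-5)

Final answer: 8/(s-5)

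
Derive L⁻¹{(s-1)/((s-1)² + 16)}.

Using frequency shift: L⁻¹{(s-a)/((s-a)² + b²)} = e^(at)cos(bt). Here a=1, b=4

Final answer: e^t·cos(4t)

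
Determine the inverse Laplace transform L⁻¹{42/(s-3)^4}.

L⁻¹{n!/(s-a)^(n+1)} = t^n·e^(at) with n=3, a=3. So L⁻¹{6/(s-3)^4} = t^3·e^(3t), and L⁻¹{42/(s-3)^4} = (42/6)·t^3·e^(3t) = 7·t^3·e^(3t)

Final answer: 7·t^3·e^(3t)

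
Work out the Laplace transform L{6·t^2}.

L{t^n} = n!/s^(n+1), so L{t^2} = 2/s^3. Then L{6·t^2} = 6·2/s^3 = 12/s^3

Final answer: 12/s^3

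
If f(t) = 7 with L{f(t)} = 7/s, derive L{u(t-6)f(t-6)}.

Time shift theorem: L{u(t-a)f(t-a)} = e^(-as)F(s). Here a=6, F(s) = 7/s, so L{u(t-6)f(t-6)} = e^(-6s)·7/s

Final answer: e^(-6s)·7/s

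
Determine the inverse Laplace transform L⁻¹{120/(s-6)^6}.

L⁻¹{n!/(s-a)^(n+1)} = t^n·e^(at), so L⁻¹{120/(s-6)^6} = t^5·e^(6t)

Final answer: t^5·e^(6t)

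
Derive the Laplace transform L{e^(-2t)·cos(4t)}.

L{e^(at)·cos(ωt)} = (s-a)/((s-a)² + ω²), so L{e^(-2t)·cos(4t)} = (s+2)/((s+2)² + 16)

Final answer: (s+2)/((s+2)² + 16)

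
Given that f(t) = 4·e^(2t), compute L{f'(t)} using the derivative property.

f(0) = 4, F(s) = 4/(s-2). L{f'(t)} = s·F(s) - f(0) = 4s/(s-2) - 4 = (4s - 4(s-2))/(s-2) = 8/(s-2)

Final answer: 8/(s-2)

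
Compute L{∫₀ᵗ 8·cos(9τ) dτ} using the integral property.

L{∫₀ᵗ f(τ)dτ} = F(s)/s with F(s) = 8s/(s² + 81), so the result is (8s/(s² + 81))/s = 8/(s² + 81)

Final answer: 8/(s² + 81)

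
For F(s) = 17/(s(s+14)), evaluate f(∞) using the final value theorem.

f(∞) = lim_{s→0} s·17/(s(s+14)) = lim_{s→0} 17/(s+14) = 17/14 = 17/14

Final answer: 17/14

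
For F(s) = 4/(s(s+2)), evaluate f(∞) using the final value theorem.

f(∞) = lim_{s→0} s·4/(s(s+2)) = lim_{s→0} 4/(s+2) = 4/2 = 2

Final answer: 2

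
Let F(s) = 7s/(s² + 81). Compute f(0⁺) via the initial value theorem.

f(0⁺) = lim_{s→∞} s·7s/(s² + 81) = lim_{s→∞} 7s²/(s² + 81) = 7

Final answer: 7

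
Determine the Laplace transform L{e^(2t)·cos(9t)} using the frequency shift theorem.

Frequency shift: L{e^(at)f(t)} = F(s-a). L{e^(2t)·cos(9t)} = (s-2)/((s-2)² + 81)

Final answer: (s-2)/((s-2)² + 81)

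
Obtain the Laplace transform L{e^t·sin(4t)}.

L{e^(at)·sin(ωt)} = ω/((s-a)² + ω²), so L{e^t·sin(4t)} = 4/((s-1)² + 16)

Final answer: 4/((s-1)² + 16)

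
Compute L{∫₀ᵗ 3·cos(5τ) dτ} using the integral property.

L{∫₀ᵗ f(τ)dτ} = F(s)/s with F(s) = 3s/(s² + 25), so the result is (3s/(s² + 25))/s = 3/(s² + 25)

Final answer: 3/(s² + 25)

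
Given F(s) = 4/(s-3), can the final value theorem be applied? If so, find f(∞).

sF(s) = 4s/(s-3) has a pole at s = 3 in the right half-plane. Theorem does NOT apply (unstable system; f(t) = 4·e^(3t) grows without bound).

Final answer: Not applicable (unstable)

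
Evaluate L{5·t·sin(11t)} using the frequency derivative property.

L{sin(11t)} = 11/(s² + 121). By L{t·f(t)} = -F'(s): -d/ds[11/(s² + 121)] = -(11)·(-2s)/(s² + 121)² = 22s/(s² + 121)². Then L{5·t·sin(11t)} = 5·22s/(s² + 121)² = 110s/(s² + 121)²

Final answer: 110s/(s² + 121)²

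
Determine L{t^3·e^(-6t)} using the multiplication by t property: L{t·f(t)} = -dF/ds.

Using L{t^n·e^(at)} = n!/(s-a)^(n+1), L{t^3·e^(-6t)} = 6/(s+6)^4

Final answer: 6/(s+6)^4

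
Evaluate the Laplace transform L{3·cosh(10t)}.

L{cosh(ωt)} = s/(s² - ω²), so L{cosh(10t)} = s/(s² - 100). Then L{3·cosh(10t)} = 3·s/(s² - 100) = 3s/(s² - 100)

Final answer: 3s/(s² - 100)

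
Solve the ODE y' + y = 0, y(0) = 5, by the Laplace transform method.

L{y'} + L{y} = 0. sY - 5 + Y = 0. Y(s+1) = 5. Y = 5/(s+1)

Final answer: y(t) = 5e^(-t)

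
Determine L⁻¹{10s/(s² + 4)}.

This is the form c·s/(s² + a²) with a = 2, c = 10. L⁻¹ = 10·cos(2t)

Final answer: 10·cos(2t)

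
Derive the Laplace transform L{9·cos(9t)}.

L{cos(ωt)} = s/(s² + ω²), so L{cos(9t)} = s/(s² + 81). Then L{9·cos(9t)} = 9·s/(s² + 81) = 9s/(s² + 81)

Final answer: 9s/(s² + 81)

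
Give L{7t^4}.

L{t^n} = n!/s^(n+1). So L{7t^4} = 7·4!/s^5 = 168/s^5

Final answer: 168/s^5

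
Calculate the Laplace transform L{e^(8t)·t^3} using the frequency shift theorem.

L{e^(at)·t^n} = n!/(s-a)^(n+1), so L{e^(8t)·t^3} = 6/(s-8)^4

Final answer: 6/(s-8)^4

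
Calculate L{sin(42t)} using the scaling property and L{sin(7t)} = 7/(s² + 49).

Using L{f(at)} = (1/a)F(s/a) with a=6: L{sin(42t)} = (1/6) · 7/((s/6)² + 49) = (1/6) · 7·36/(s² + 1764) = 42/(s² + 1764)

Final answer: 42/(s² + 1764)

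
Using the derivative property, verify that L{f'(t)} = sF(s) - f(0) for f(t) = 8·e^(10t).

f'(t) = 80e^(10t). Direct: L{f'(t)} = 80/(s-10). Property: s·8/(s-10) - 8 = (8s - 8(s-10))/(s-10) = 80/(s-10). ✓

Final answer: 80/(s-10)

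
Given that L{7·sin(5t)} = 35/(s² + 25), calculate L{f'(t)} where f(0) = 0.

L{f'(t)} = s·F(s) - f(0) = s·35/(s² + 25) - 0 = 35s/(s² + 25)

Final answer: 35s/(s² + 25)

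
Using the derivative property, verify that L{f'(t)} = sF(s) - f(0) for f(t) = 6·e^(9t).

f'(t) = 54e^(9t). Direct: L{f'(t)} = 54/(s-9). Property: s·6/(s-9) - 6 = (6s - 6(s-9))/(s-9) = 54/(s-9). ✓

Final answer: 54/(s-9)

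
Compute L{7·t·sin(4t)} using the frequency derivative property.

L{sin(4t)} = 4/(s² + 16). By L{t·f(t)} = -F'(s): -d/ds[4/(s² + 16)] = -(4)·(-2s)/(s² + 16)² = 8s/(s² + 16)². Then L{7·t·sin(4t)} = 7·8s/(s² + 16)² = 56s/(s² + 16)²

Final answer: 56s/(s² + 16)²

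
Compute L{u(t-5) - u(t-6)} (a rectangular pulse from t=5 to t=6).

L{u(t-a)} = e^(-as)/s. L{u(t-5) - u(t-6)} = (e^(-5s) - e^(-6s))/s

Final answer: (e^(-5s) - e^(-6s))/s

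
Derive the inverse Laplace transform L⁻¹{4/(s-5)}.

L⁻¹{1/(s-a)} = e^(at), so L⁻¹{1/(s-5)} = e^(5t), and L⁻¹{4/(s-5)} = 4·e^(5t)

Final answer: 4·e^(5t)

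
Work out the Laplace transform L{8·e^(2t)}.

L{e^(at)} = 1/(s-a), so L{e^(2t)} = 1/(s-2). Then L{8·e^(2t)} = 8/(s-2)

Final answer: 8/(s-2)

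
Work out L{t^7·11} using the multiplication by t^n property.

L{11} = 11/s. d^1/ds^1[1/s] = -1/s². d^2/ds^2[1/s] = 2/s^3. d^3/ds^3[1/s] = -6/s^4. d^4/ds^4[1/s] = 24/s^5. d^5/ds^5[1/s] = -120/s^6. d^6/ds^6[1/s] = 720/s^7. d^7/ds^7[1/s] = -5040/s^8. So L{t^7} = (-1)^{7}·-5040/s^8 = 5040/s^8. Then L{t^7·11} = 11·5040/s^8 = 55440/s^8

Final answer: 55440/s^8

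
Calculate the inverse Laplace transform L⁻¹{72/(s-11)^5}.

L⁻¹{n!/(s-a)^(n+1)} = t^n·e^(at) with n=4, a=11. So L⁻¹{24/(s-11)^5} = t^4·e^(11t), and L⁻¹{72/(s-11)^5} = (72/24)·t^4·e^(11t) = 3·t^4·e^(11t)

Final answer: 3·t^4·e^(11t)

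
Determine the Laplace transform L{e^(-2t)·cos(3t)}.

L{e^(at)·cos(ωt)} = (s-a)/((s-a)² + ω²), so L{e^(-2t)·cos(3t)} = (s+2)/((s+2)² + 9)

Final answer: (s+2)/((s+2)² + 9)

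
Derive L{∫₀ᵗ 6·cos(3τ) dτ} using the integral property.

L{∫₀ᵗ f(τ)dτ} = F(s)/s with F(s) = 6s/(s² + 9), so the result is (6s/(s² + 9))/s = 6/(s² + 9)

Final answer: 6/(s² + 9)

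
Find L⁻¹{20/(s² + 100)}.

This is the form c·a/(s² + a²) with a = 10, c = 2. L⁻¹ = 2·sin(10t)

Final answer: 2·sin(10t)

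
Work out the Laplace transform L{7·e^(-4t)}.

L{e^(at)} = 1/(s-a), so L{e^(-4t)} = 1/(s+4). Then L{7·e^(-4t)} = 7/(s+4)

Final answer: 7/(s+4)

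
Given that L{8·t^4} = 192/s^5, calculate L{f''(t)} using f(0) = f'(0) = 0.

L{f''(t)} = s²F(s) - sf(0) - f'(0) = s²·192/s^5 - 0 - 0 = 192/s^3

Final answer: 192/s^3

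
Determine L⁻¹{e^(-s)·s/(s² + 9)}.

L⁻¹{s/(s² + 9)} = cos(3t). By the time shift theorem, L⁻¹{e^(-as)F(s)} = u(t-a)f(t-a) with a=1, so L⁻¹{e^(-s)·s/(s² + 9)} = u(t-1)·cos(3(t-1))

Final answer: u(t-1)·cos(3(t-1))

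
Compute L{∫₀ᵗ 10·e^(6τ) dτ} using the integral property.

L{∫₀ᵗ f(τ)dτ} = F(s)/s with F(s) = 10/(s-6), so L{∫₀ᵗ 10·e^(6τ) dτ} = 10/(s(s-6))

Final answer: 10/(s(s-6))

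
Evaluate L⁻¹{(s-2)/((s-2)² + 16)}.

Using frequency shift: L⁻¹{(s-a)/((s-a)² + b²)} = e^(at)cos(bt). Here a=2, b=4

Final answer: e^(2t)·cos(4t)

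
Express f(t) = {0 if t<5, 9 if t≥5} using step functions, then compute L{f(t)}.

f(t) = 9·u(t-5). L{u(t-5)} = e^(-5s)/s, so L{f(t)} = 9·e^(-5s)/s

Final answer: 9·e^(-5s)/s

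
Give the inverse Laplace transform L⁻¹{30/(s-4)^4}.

L⁻¹{n!/(s-a)^(n+1)} = t^n·e^(at) with n=3, a=4. So L⁻¹{6/(s-4)^4} = t^3·e^(4t), and L⁻¹{30/(s-4)^4} = (30/6)·t^3·e^(4t) = 5·t^3·e^(4t)

Final answer: 5·t^3·e^(4t)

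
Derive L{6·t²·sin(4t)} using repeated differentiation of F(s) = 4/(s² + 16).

F(s) = 4/(s² + 16). F'(s) = -8s/(s² + 16)². F''(s) = -8(16 - 3s²)/(s² + 16)³ = (24s² - 128)/(s² + 16)³. So L{t²·sin(4t)} = (-1)² F''(s) = (24s² - 128)/(s² + 16)³. Then L{6·t²·sin(4t)} = 6·(24s² - 128)/(s² + 16)³ = (144s² - 768)/(s² + 16)³

Final answer: (144s² - 768)/(s² + 16)³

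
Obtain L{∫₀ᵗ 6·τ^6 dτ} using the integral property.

L{∫₀ᵗ f(τ)dτ} = F(s)/s with f(t) = 6t^6. F(s) = 4320/s^7, so L{∫₀ᵗ 6·τ^6 dτ} = (4320/s^7)/s = 4320/s^8. (Check: ∫₀ᵗ 6·τ^6 dτ = 6t^7/7.)

Final answer: 4320/s^8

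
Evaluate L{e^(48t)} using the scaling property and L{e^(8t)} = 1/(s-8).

Using L{f(at)} = (1/a)F(s/a) with a=6 and f(t) = e^(8t): L{e^(48t)} = (1/6) · 1/((s/6)-8) = (1/6) · 6/(s-48) = 1/(s-48)

Final answer: 1/(s-48)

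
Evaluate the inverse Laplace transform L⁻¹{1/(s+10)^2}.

L⁻¹{n!/(s-a)^(n+1)} = t^n·e^(at), so L⁻¹{1/(s+10)^2} = t·e^(-10t)

Final answer: t·e^(-10t)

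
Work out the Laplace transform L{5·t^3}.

L{t^n} = n!/s^(n+1), so L{t^3} = 6/s^4. Then L{5·t^3} = 5·6/s^4 = 30/s^4

Final answer: 30/s^4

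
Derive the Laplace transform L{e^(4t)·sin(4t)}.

L{e^(at)·sin(ωt)} = ω/((s-a)² + ω²), so L{e^(4t)·sin(4t)} = 4/((s-4)² + 16)

Final answer: 4/((s-4)² + 16)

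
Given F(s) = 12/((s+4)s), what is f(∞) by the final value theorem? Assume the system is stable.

f(∞) = lim_{s→0} sF(s) = lim_{s→0} 12/(s+4) = 3

Final answer: 3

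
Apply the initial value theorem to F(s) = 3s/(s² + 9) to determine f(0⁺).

f(0⁺) = lim_{s→∞} s·3s/(s² + 9) = lim_{s→∞} 3s²/(s² + 9) = 3

Final answer: 3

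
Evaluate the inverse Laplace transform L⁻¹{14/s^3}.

L⁻¹{n!/s^(n+1)} = t^n with n=2. So L⁻¹{2/s^3} = t^2, and L⁻¹{14/s^3} = (14/2)·t^2 = 7·t^2

Final answer: 7·t^2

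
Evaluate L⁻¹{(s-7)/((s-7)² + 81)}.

Using frequency shift: L⁻¹{(s-a)/((s-a)² + b²)} = e^(at)cos(bt). Here a=7, b=9

Final answer: e^(7t)·cos(9t)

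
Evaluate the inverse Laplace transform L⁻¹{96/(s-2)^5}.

L⁻¹{n!/(s-a)^(n+1)} = t^n·e^(at) with n=4, a=2. So L⁻¹{24/(s-2)^5} = t^4·e^(2t), and L⁻¹{96/(s-2)^5} = (96/24)·t^4·e^(2t) = 4·t^4·e^(2t)

Final answer: 4·t^4·e^(2t)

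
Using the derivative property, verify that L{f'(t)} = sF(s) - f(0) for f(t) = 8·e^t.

f'(t) = 8e^t. Direct: L{f'(t)} = 8/(s-1). Property: s·8/(s-1) - 8 = (8s - 8(s-1))/(s-1) = 8/(s-1). ✓

Final answer: 8/(s-1)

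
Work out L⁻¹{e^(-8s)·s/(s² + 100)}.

L⁻¹{s/(s² + 100)} = cos(10t). By the time shift theorem, L⁻¹{e^(-as)F(s)} = u(t-a)f(t-a) with a=8, so L⁻¹{e^(-8s)·s/(s² + 100)} = u(t-8)·cos(10(t-8))

Final answer: u(t-8)·cos(10(t-8))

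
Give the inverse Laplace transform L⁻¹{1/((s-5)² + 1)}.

Using frequency shift, L⁻¹{1/((s-5)² + 1)} = e^(5t)·sin(t)

Final answer: e^(5t)·sin(t)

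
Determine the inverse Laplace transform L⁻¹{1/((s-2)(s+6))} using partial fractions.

Decompose: A/(s-2) + B/(s+6). A = 1/8, B = -1/8. f(t) = (e^(2t) - e^(-6t))/8

Final answer: (e^(2t) - e^(-6t))/8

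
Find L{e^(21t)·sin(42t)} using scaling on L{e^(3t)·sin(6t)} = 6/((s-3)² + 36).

Scaling with a=7: L{e^(21t)·sin(42t)} = (1/7) · 6/((s/7-3)² + 36). Simplifying: 42/((s-21)² + 1764)

Final answer: 42/((s-21)² + 1764)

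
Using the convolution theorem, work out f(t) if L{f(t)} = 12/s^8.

12/s^8 = (12/s)·(1/s^7) = L{12}·L{t^6/720}. By convolution, f(t) = 12*t^6/720 = ∫₀ᵗ 12·τ^6/720 dτ = 12·t^7/5040

Final answer: 12·t^7/5040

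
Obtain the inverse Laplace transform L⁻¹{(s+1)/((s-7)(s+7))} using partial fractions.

Using partial fractions, f(t) = (8e^(7t) + 6e^(-7t))/14

Final answer: (8e^(7t) + 6e^(-7t))/14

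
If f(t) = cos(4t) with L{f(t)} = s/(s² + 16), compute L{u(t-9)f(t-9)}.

Time shift theorem: L{u(t-a)f(t-a)} = e^(-as)F(s). Here a=9, F(s) = s/(s² + 16), so L{u(t-9)f(t-9)} = e^(-9s)·s/(s² + 16)

Final answer: e^(-9s)·s/(s² + 16)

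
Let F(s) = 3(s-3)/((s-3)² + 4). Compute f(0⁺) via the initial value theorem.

f(0⁺) = lim_{s→∞} sF(s) = lim_{s→∞} 3s(s-3)/((s-3)² + 4) = 3

Final answer: 3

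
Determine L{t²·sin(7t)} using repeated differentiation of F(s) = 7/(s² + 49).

F(s) = 7/(s² + 49). F'(s) = -14s/(s² + 49)². F''(s) = -14(49 - 3s²)/(s² + 49)³ = (42s² - 686)/(s² + 49)³. So L{t²·sin(7t)} = (-1)² F''(s) = (42s² - 686)/(s² + 49)³

Final answer: (42s² - 686)/(s² + 49)³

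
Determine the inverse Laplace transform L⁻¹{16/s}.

L⁻¹{c/s} = c, so L⁻¹{16/s} = 16

Final answer: 16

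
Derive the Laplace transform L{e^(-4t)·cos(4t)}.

L{e^(at)·cos(ωt)} = (s-a)/((s-a)² + ω²), so L{e^(-4t)·cos(4t)} = (s+4)/((s+4)² + 16)

Final answer: (s+4)/((s+4)² + 16)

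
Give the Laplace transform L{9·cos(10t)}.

L{cos(ωt)} = s/(s² + ω²), so L{cos(10t)} = s/(s² + 100). Then L{9·cos(10t)} = 9·s/(s² + 100) = 9s/(s² + 100)

Final answer: 9s/(s² + 100)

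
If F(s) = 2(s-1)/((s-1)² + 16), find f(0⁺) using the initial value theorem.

f(0⁺) = lim_{s→∞} sF(s) = lim_{s→∞} 2s(s-1)/((s-1)² + 16) = 2

Final answer: 2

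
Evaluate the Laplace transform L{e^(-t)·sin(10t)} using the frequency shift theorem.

Frequency shift: L{e^(at)f(t)} = F(s-a). L{e^(-t)·sin(10t)} = 10/((s+1)² + 100)

Final answer: 10/((s+1)² + 100)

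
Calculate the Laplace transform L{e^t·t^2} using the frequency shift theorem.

L{e^(at)·t^n} = n!/(s-a)^(n+1), so L{e^t·t^2} = 2/(s-1)^3

Final answer: 2/(s-1)^3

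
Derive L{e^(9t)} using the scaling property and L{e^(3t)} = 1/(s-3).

Using L{f(at)} = (1/a)F(s/a) with a=3 and f(t) = e^(3t): L{e^(9t)} = (1/3) · 1/((s/3)-3) = (1/3) · 3/(s-9) = 1/(s-9)

Final answer: 1/(s-9)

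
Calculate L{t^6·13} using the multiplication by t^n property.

L{13} = 13/s. d^1/ds^1[1/s] = -1/s². d^2/ds^2[1/s] = 2/s^3. d^3/ds^3[1/s] = -6/s^4. d^4/ds^4[1/s] = 24/s^5. d^5/ds^5[1/s] = -120/s^6. d^6/ds^6[1/s] = 720/s^7. So L{t^6} = (-1)^{6}·720/s^7 = 720/s^7. Then L{t^6·13} = 13·720/s^7 = 9360/s^7

Final answer: 9360/s^7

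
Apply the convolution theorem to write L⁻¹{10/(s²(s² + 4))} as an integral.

10/(s²(s² + 4)) = (1/s²)·(10/(s² + 4)) = L{t}·L{5·sin(2t)}. So f(t) = t*(5·sin(2t)) = ∫₀ᵗ 5τ·sin(2(t-τ)) dτ

Final answer: ∫₀ᵗ 5τ·sin(2(t-τ)) dτ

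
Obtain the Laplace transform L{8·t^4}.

L{t^n} = n!/s^(n+1), so L{t^4} = 24/s^5. Then L{8·t^4} = 8·24/s^5 = 192/s^5

Final answer: 192/s^5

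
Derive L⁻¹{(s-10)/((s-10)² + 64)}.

Using frequency shift: L⁻¹{(s-a)/((s-a)² + b²)} = e^(at)cos(bt). Here a=10, b=8

Final answer: e^(10t)·cos(8t)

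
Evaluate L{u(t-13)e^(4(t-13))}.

u(t-a)f(t-a) with f(t)=e^(4t). L{e^(4t)} = 1/(s-4). By time shift: e^(-13s)/(s-4)

Final answer: e^(-13s)/(s-4)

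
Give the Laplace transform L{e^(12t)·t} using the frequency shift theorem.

L{e^(at)·t^n} = n!/(s-a)^(n+1), so L{e^(12t)·t} = 1/(s-12)^2

Final answer: 1/(s-12)^2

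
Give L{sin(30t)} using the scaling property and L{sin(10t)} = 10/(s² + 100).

Using L{f(at)} = (1/a)F(s/a) with a=3: L{sin(30t)} = (1/3) · 10/((s/3)² + 100) = (1/3) · 10·9/(s² + 900) = 30/(s² + 900)

Final answer: 30/(s² + 900)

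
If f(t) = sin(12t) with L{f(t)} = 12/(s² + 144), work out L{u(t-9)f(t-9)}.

Time shift theorem: L{u(t-a)f(t-a)} = e^(-as)F(s). Here a=9, F(s) = 12/(s² + 144), so L{u(t-9)f(t-9)} = e^(-9s)·12/(s² + 144)

Final answer: e^(-9s)·12/(s² + 144)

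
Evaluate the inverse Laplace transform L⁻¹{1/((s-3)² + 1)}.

Using frequency shift, L⁻¹{1/((s-3)² + 1)} = e^(3t)·sin(t)

Final answer: e^(3t)·sin(t)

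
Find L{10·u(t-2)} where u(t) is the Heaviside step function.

L{u(t-a)} = e^(-as)/s. Here a=2, so L{u(t-2)} = e^(-2s)/s, and L{10·u(t-2)} = 10·e^(-2s)/s

Final answer: 10·e^(-2s)/s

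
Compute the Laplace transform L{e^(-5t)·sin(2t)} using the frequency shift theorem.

Frequency shift: L{e^(at)f(t)} = F(s-a). L{e^(-5t)·sin(2t)} = 2/((s+5)² + 4)

Final answer: 2/((s+5)² + 4)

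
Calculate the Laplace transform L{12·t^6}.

L{t^n} = n!/s^(n+1), so L{t^6} = 720/s^7. Then L{12·t^6} = 12·720/s^7 = 8640/s^7

Final answer: 8640/s^7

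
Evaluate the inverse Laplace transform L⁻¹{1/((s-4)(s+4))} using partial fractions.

Decompose: A/(s-4) + B/(s+4). A = 1/8, B = -1/8. f(t) = (e^(4t) - e^(-4t))/8

Final answer: (e^(4t) - e^(-4t))/8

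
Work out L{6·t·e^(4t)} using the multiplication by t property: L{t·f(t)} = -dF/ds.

Using L{t^n·e^(at)} = n!/(s-a)^(n+1), L{t·e^(4t)} = 1/(s-4)^2, so L{6·t·e^(4t)} = 6·1/(s-4)^2 = 6/(s-4)^2

Final answer: 6/(s-4)^2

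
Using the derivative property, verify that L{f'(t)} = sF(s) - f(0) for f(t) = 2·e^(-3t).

f'(t) = -6e^(-3t). Direct: L{f'(t)} = -6/(s+3). Property: s·2/(s+3) - 2 = (2s - 2(s+3))/(s+3) = -6/(s+3). ✓

Final answer: -6/(s+3)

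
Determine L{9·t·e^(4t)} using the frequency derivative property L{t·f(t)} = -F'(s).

L{e^(4t)} = 1/(s-4). By frequency derivative: L{t·e^(4t)} = -d/ds[1/(s-4)] = -(-1)/(s-4)² = 1/(s-4)². Then L{9·t·e^(4t)} = 9·1/(s-4)² = 9/(s-4)²

Final answer: 9/(s-4)²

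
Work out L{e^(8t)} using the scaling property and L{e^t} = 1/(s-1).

Using L{f(at)} = (1/a)F(s/a) with a=8 and f(t) = e^t: L{e^(8t)} = (1/8) · 1/((s/8)-1) = (1/8) · 8/(s-8) = 1/(s-8)

Final answer: 1/(s-8)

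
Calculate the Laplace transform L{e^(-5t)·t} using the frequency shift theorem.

L{e^(at)·t^n} = n!/(s-a)^(n+1), so L{e^(-5t)·t} = 1/(s+5)^2

Final answer: 1/(s+5)^2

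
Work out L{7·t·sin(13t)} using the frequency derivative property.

L{sin(13t)} = 13/(s² + 169). By L{t·f(t)} = -F'(s): -d/ds[13/(s² + 169)] = -(13)·(-2s)/(s² + 169)² = 26s/(s² + 169)². Then L{7·t·sin(13t)} = 7·26s/(s² + 169)² = 182s/(s² + 169)²

Final answer: 182s/(s² + 169)²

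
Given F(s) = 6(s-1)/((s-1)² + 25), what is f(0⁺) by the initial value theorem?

f(0⁺) = lim_{s→∞} sF(s) = lim_{s→∞} 6s(s-1)/((s-1)² + 25) = 6

Final answer: 6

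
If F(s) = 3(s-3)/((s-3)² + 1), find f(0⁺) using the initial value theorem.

f(0⁺) = lim_{s→∞} sF(s) = lim_{s→∞} 3s(s-3)/((s-3)² + 1) = 3

Final answer: 3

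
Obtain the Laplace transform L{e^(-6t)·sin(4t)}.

L{e^(at)·sin(ωt)} = ω/((s-a)² + ω²), so L{e^(-6t)·sin(4t)} = 4/((s+6)² + 16)

Final answer: 4/((s+6)² + 16)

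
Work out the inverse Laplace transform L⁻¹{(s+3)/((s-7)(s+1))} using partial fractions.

Using partial fractions, f(t) = (10e^(7t) - 2e^(-t))/8

Final answer: (10e^(7t) - 2e^(-t))/8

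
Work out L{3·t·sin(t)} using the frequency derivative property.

L{sin(t)} = 1/(s² + 1). By L{t·f(t)} = -F'(s): -d/ds[1/(s² + 1)] = -(1)·(-2s)/(s² + 1)² = 2s/(s² + 1)². Then L{3·t·sin(t)} = 3·2s/(s² + 1)² = 6s/(s² + 1)²

Final answer: 6s/(s² + 1)²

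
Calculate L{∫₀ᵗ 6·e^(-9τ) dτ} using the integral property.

L{∫₀ᵗ f(τ)dτ} = F(s)/s with F(s) = 6/(s+9), so L{∫₀ᵗ 6·e^(-9τ) dτ} = 6/(s(s+9))

Final answer: 6/(s(s+9))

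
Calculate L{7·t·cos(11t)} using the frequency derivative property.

L{cos(11t)} = s/(s² + 121). Derivative: d/ds[s/(s² + 121)] = [(s² + 121) - s·2s]/(s² + 121)² = (121 - s²)/(s² + 121)². So L{t·cos(11t)} = -F'(s) = (s² - 121)/(s² + 121)². Then L{7·t·cos(11t)} = 7·(s² - 121)/(s² + 121)²

Final answer: 7·(s² - 121)/(s² + 121)²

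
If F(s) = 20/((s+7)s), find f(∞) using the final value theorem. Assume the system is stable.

f(∞) = lim_{s→0} sF(s) = lim_{s→0} 20/(s+7) = 20/7

Final answer: 20/7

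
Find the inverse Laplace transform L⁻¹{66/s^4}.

L⁻¹{n!/s^(n+1)} = t^n with n=3. So L⁻¹{6/s^4} = t^3, and L⁻¹{66/s^4} = (66/6)·t^3 = 11·t^3

Final answer: 11·t^3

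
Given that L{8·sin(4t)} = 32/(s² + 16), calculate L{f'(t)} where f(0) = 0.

L{f'(t)} = s·F(s) - f(0) = s·32/(s² + 16) - 0 = 32s/(s² + 16)

Final answer: 32s/(s² + 16)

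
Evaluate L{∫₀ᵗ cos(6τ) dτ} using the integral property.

L{∫₀ᵗ f(τ)dτ} = F(s)/s with F(s) = s/(s² + 36), so the result is (s/(s² + 36))/s = 1/(s² + 36)

Final answer: 1/(s² + 36)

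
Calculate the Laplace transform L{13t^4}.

L{13t^4} = 13 · L{t^4} = 13 · 24/s^5 = 312/s^5

Final answer: 312/s^5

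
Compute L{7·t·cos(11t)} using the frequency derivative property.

L{cos(11t)} = s/(s² + 121). Derivative: d/ds[s/(s² + 121)] = [(s² + 121) - s·2s]/(s² + 121)² = (121 - s²)/(s² + 121)². So L{t·cos(11t)} = -F'(s) = (s² - 121)/(s² + 121)². Then L{7·t·cos(11t)} = 7·(s² - 121)/(s² + 121)²

Final answer: 7·(s² - 121)/(s² + 121)²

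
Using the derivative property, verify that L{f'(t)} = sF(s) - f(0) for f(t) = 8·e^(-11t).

f'(t) = -88e^(-11t). Direct: L{f'(t)} = -88/(s+11). Property: s·8/(s+11) - 8 = (8s - 8(s+11))/(s+11) = -88/(s+11). ✓

Final answer: -88/(s+11)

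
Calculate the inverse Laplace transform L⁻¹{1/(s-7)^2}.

L⁻¹{n!/(s-a)^(n+1)} = t^n·e^(at), so L⁻¹{1/(s-7)^2} = t·e^(7t)

Final answer: t·e^(7t)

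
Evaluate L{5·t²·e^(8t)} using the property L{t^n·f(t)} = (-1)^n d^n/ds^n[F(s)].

L{e^(8t)} = 1/(s-8). d/ds[1/(s-8)] = -1/(s-8)². d²/ds²[1/(s-8)] = 2/(s-8)³. So L{t²·e^(8t)} = (-1)² · 2/(s-8)³ = 2/(s-8)³. Then L{5·t²·e^(8t)} = 5·2/(s-8)³ = 10/(s-8)³

Final answer: 10/(s-8)³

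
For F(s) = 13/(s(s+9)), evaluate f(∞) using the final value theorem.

f(∞) = lim_{s→0} s·13/(s(s+9)) = lim_{s→0} 13/(s+9) = 13/9 = 13/9

Final answer: 13/9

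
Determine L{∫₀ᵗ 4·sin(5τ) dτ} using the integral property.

L{∫₀ᵗ f(τ)dτ} = F(s)/s with F(s) = 20/(s² + 25), so the result is (20/(s² + 25))/s = 20/(s(s² + 25))

Final answer: 20/(s(s² + 25))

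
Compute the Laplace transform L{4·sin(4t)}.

L{sin(ωt)} = ω/(s² + ω²), so L{sin(4t)} = 4/(s² + 16). Then L{4·sin(4t)} = 4·4/(s² + 16) = 16/(s² + 16)

Final answer: 16/(s² + 16)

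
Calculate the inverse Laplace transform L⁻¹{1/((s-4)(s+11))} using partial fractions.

Decompose: A/(s-4) + B/(s+11). A = 1/15, B = -1/15. f(t) = (e^(4t) - e^(-11t))/15

Final answer: (e^(4t) - e^(-11t))/15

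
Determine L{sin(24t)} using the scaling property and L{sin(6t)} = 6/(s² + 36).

Using L{f(at)} = (1/a)F(s/a) with a=4: L{sin(24t)} = (1/4) · 6/((s/4)² + 36) = (1/4) · 6·16/(s² + 576) = 24/(s² + 576)

Final answer: 24/(s² + 576)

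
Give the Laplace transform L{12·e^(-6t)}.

L{e^(at)} = 1/(s-a), so L{e^(-6t)} = 1/(s+6). Then L{12·e^(-6t)} = 12/(s+6)

Final answer: 12/(s+6)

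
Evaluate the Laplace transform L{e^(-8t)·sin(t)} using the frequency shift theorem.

Frequency shift: L{e^(at)f(t)} = F(s-a). L{e^(-8t)·sin(t)} = 1/((s+8)² + 1)

Final answer: 1/((s+8)² + 1)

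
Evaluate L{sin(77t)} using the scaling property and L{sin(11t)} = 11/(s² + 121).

Using L{f(at)} = (1/a)F(s/a) with a=7: L{sin(77t)} = (1/7) · 11/((s/7)² + 121) = (1/7) · 11·49/(s² + 5929) = 77/(s² + 5929)

Final answer: 77/(s² + 5929)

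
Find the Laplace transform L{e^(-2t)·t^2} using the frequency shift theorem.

L{e^(at)·t^n} = n!/(s-a)^(n+1), so L{e^(-2t)·t^2} = 2/(s+2)^3

Final answer: 2/(s+2)^3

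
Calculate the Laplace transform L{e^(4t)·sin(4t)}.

L{e^(at)·sin(ωt)} = ω/((s-a)² + ω²), so L{e^(4t)·sin(4t)} = 4/((s-4)² + 16)

Final answer: 4/((s-4)² + 16)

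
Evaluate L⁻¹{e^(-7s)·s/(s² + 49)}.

L⁻¹{s/(s² + 49)} = cos(7t). By the time shift theorem, L⁻¹{e^(-as)F(s)} = u(t-a)f(t-a) with a=7, so L⁻¹{e^(-7s)·s/(s² + 49)} = u(t-7)·cos(7(t-7))

Final answer: u(t-7)·cos(7(t-7))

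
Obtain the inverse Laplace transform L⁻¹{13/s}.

L⁻¹{c/s} = c, so L⁻¹{13/s} = 13

Final answer: 13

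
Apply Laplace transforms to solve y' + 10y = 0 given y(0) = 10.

L{y'} + 10L{y} = 0. sY - 10 + 10Y = 0. Y(s+10) = 10. Y = 10/(s+10)

Final answer: y(t) = 10e^(-10t)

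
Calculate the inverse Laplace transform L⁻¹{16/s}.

L⁻¹{c/s} = c, so L⁻¹{16/s} = 16

Final answer: 16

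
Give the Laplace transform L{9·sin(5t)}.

L{sin(ωt)} = ω/(s² + ω²), so L{sin(5t)} = 5/(s² + 25). Then L{9·sin(5t)} = 9·5/(s² + 25) = 45/(s² + 25)

Final answer: 45/(s² + 25)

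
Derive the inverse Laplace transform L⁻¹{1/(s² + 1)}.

L⁻¹{1/(s² + 1)} = sin(t)

Final answer: sin(t)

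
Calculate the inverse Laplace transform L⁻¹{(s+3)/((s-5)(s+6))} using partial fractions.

Using partial fractions, f(t) = (8e^(5t) + 3e^(-6t))/11

Final answer: (8e^(5t) + 3e^(-6t))/11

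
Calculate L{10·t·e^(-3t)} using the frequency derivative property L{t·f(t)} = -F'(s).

L{e^(-3t)} = 1/(s+3). By frequency derivative: L{t·e^(-3t)} = -d/ds[1/(s+3)] = -(-1)/(s+3)² = 1/(s+3)². Then L{10·t·e^(-3t)} = 10·1/(s+3)² = 10/(s+3)²

Final answer: 10/(s+3)²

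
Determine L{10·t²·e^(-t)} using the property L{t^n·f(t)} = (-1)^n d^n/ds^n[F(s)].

L{e^(-t)} = 1/(s+1). d/ds[1/(s+1)] = -1/(s+1)². d²/ds²[1/(s+1)] = 2/(s+1)³. So L{t²·e^(-t)} = (-1)² · 2/(s+1)³ = 2/(s+1)³. Then L{10·t²·e^(-t)} = 10·2/(s+1)³ = 20/(s+1)³

Final answer: 20/(s+1)³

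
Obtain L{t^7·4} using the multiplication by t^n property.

L{4} = 4/s. d^1/ds^1[1/s] = -1/s². d^2/ds^2[1/s] = 2/s^3. d^3/ds^3[1/s] = -6/s^4. d^4/ds^4[1/s] = 24/s^5. d^5/ds^5[1/s] = -120/s^6. d^6/ds^6[1/s] = 720/s^7. d^7/ds^7[1/s] = -5040/s^8. So L{t^7} = (-1)^{7}·-5040/s^8 = 5040/s^8. Then L{t^7·4} = 4·5040/s^8 = 20160/s^8

Final answer: 20160/s^8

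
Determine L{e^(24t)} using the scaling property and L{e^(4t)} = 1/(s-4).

Using L{f(at)} = (1/a)F(s/a) with a=6 and f(t) = e^(4t): L{e^(24t)} = (1/6) · 1/((s/6)-4) = (1/6) · 6/(s-24) = 1/(s-24)

Final answer: 1/(s-24)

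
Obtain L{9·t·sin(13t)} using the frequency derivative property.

L{sin(13t)} = 13/(s² + 169). By L{t·f(t)} = -F'(s): -d/ds[13/(s² + 169)] = -(13)·(-2s)/(s² + 169)² = 26s/(s² + 169)². Then L{9·t·sin(13t)} = 9·26s/(s² + 169)² = 234s/(s² + 169)²

Final answer: 234s/(s² + 169)²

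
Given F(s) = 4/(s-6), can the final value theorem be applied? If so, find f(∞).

sF(s) = 4s/(s-6) has a pole at s = 6 in the right half-plane. Theorem does NOT apply (unstable system; f(t) = 4·e^(6t) grows without bound).

Final answer: Not applicable (unstable)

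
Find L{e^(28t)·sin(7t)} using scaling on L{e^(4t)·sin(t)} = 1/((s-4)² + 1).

Scaling with a=7: L{e^(28t)·sin(7t)} = (1/7) · 1/((s/7-4)² + 1). Simplifying: 7/((s-28)² + 49)

Final answer: 7/((s-28)² + 49)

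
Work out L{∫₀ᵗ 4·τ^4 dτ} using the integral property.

L{∫₀ᵗ f(τ)dτ} = F(s)/s with f(t) = 4t^4. F(s) = 96/s^5, so L{∫₀ᵗ 4·τ^4 dτ} = (96/s^5)/s = 96/s^6. (Check: ∫₀ᵗ 4·τ^4 dτ = 4t^5/5.)

Final answer: 96/s^6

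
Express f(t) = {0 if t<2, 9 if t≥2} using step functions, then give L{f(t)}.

f(t) = 9·u(t-2). L{u(t-2)} = e^(-2s)/s, so L{f(t)} = 9·e^(-2s)/s

Final answer: 9·e^(-2s)/s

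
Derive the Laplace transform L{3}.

L{3} = 3 · L{1} = 3/s

Final answer: 3/s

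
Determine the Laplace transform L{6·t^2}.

L{t^n} = n!/s^(n+1), so L{t^2} = 2/s^3. Then L{6·t^2} = 6·2/s^3 = 12/s^3

Final answer: 12/s^3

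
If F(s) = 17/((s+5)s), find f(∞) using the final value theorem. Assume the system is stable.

f(∞) = lim_{s→0} sF(s) = lim_{s→0} 17/(s+5) = 17/5

Final answer: 17/5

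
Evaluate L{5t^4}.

L{t^n} = n!/s^(n+1). So L{5t^4} = 5·4!/s^5 = 120/s^5

Final answer: 120/s^5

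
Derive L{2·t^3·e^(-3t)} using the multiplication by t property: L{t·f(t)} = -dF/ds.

Using L{t^n·e^(at)} = n!/(s-a)^(n+1), L{t^3·e^(-3t)} = 6/(s+3)^4, so L{2·t^3·e^(-3t)} = 2·6/(s+3)^4 = 12/(s+3)^4

Final answer: 12/(s+3)^4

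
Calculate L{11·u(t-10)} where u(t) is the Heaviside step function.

L{u(t-a)} = e^(-as)/s. Here a=10, so L{u(t-10)} = e^(-10s)/s, and L{11·u(t-10)} = 11·e^(-10s)/s

Final answer: 11·e^(-10s)/s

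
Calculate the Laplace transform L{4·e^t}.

L{e^(at)} = 1/(s-a), so L{e^t} = 1/(s-1). Then L{4·e^t} = 4/(s-1)

Final answer: 4/(s-1)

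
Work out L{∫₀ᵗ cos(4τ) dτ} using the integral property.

L{∫₀ᵗ f(τ)dτ} = F(s)/s with F(s) = s/(s² + 16), so the result is (s/(s² + 16))/s = 1/(s² + 16)

Final answer: 1/(s² + 16)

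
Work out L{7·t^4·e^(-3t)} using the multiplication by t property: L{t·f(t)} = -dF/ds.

Using L{t^n·e^(at)} = n!/(s-a)^(n+1), L{t^4·e^(-3t)} = 24/(s+3)^5, so L{7·t^4·e^(-3t)} = 7·24/(s+3)^5 = 168/(s+3)^5

Final answer: 168/(s+3)^5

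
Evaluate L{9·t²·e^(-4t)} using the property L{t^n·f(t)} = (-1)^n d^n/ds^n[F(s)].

L{e^(-4t)} = 1/(s+4). d/ds[1/(s+4)] = -1/(s+4)². d²/ds²[1/(s+4)] = 2/(s+4)³. So L{t²·e^(-4t)} = (-1)² · 2/(s+4)³ = 2/(s+4)³. Then L{9·t²·e^(-4t)} = 9·2/(s+4)³ = 18/(s+4)³

Final answer: 18/(s+4)³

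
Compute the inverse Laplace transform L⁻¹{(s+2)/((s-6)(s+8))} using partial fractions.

Using partial fractions, f(t) = (8e^(6t) + 6e^(-8t))/14

Final answer: (8e^(6t) + 6e^(-8t))/14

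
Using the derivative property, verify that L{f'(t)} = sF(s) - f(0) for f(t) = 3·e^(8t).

f'(t) = 24e^(8t). Direct: L{f'(t)} = 24/(s-8). Property: s·3/(s-8) - 3 = (3s - 3(s-8))/(s-8) = 24/(s-8). ✓

Final answer: 24/(s-8)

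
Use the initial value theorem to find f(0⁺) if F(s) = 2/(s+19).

f(0⁺) = lim_{s→∞} s·2/(s+19) = lim_{s→∞} 2s/(s+19) = 2

Final answer: 2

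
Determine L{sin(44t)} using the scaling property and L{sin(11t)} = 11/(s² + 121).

Using L{f(at)} = (1/a)F(s/a) with a=4: L{sin(44t)} = (1/4) · 11/((s/4)² + 121) = (1/4) · 11·16/(s² + 1936) = 44/(s² + 1936)

Final answer: 44/(s² + 1936)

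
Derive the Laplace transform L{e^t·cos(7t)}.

L{e^(at)·cos(ωt)} = (s-a)/((s-a)² + ω²), so L{e^t·cos(7t)} = (s-1)/((s-1)² + 49)

Final answer: (s-1)/((s-1)² + 49)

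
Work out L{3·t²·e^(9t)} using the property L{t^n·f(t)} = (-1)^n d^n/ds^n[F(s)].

L{e^(9t)} = 1/(s-9). d/ds[1/(s-9)] = -1/(s-9)². d²/ds²[1/(s-9)] = 2/(s-9)³. So L{t²·e^(9t)} = (-1)² · 2/(s-9)³ = 2/(s-9)³. Then L{3·t²·e^(9t)} = 3·2/(s-9)³ = 6/(s-9)³

Final answer: 6/(s-9)³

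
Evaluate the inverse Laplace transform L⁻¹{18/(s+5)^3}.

L⁻¹{n!/(s-a)^(n+1)} = t^n·e^(at) with n=2, a=-5. So L⁻¹{2/(s+5)^3} = t^2·e^(-5t), and L⁻¹{18/(s+5)^3} = (18/2)·t^2·e^(-5t) = 9·t^2·e^(-5t)

Final answer: 9·t^2·e^(-5t)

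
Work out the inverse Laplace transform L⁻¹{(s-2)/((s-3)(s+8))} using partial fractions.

Using partial fractions, f(t) = (e^(3t) + 10e^(-8t))/11

Final answer: (e^(3t) + 10e^(-8t))/11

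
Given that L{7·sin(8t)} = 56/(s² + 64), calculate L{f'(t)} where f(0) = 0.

L{f'(t)} = s·F(s) - f(0) = s·56/(s² + 64) - 0 = 56s/(s² + 64)

Final answer: 56s/(s² + 64)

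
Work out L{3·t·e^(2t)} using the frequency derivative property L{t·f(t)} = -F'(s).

L{e^(2t)} = 1/(s-2). By frequency derivative: L{t·e^(2t)} = -d/ds[1/(s-2)] = -(-1)/(s-2)² = 1/(s-2)². Then L{3·t·e^(2t)} = 3·1/(s-2)² = 3/(s-2)²

Final answer: 3/(s-2)²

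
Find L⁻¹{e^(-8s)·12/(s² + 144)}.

L⁻¹{12/(s² + 144)} = sin(12t). By the time shift theorem, L⁻¹{e^(-as)F(s)} = u(t-a)f(t-a) with a=8, so L⁻¹{e^(-8s)·12/(s² + 144)} = u(t-8)·sin(12(t-8))

Final answer: u(t-8)·sin(12(t-8))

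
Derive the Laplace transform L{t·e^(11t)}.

L{t^n·e^(at)} = n!/(s-a)^(n+1), so L{t·e^(11t)} = 1/(s-11)^2

Final answer: 1/(s-11)^2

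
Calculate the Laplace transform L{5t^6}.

L{5t^6} = 5 · L{t^6} = 5 · 720/s^7 = 3600/s^7

Final answer: 3600/s^7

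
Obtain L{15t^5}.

L{t^n} = n!/s^(n+1). So L{15t^5} = 15·5!/s^6 = 1800/s^6

Final answer: 1800/s^6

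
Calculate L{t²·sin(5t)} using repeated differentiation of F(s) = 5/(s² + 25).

F(s) = 5/(s² + 25). F'(s) = -10s/(s² + 25)². F''(s) = -10(25 - 3s²)/(s² + 25)³ = (30s² - 250)/(s² + 25)³. So L{t²·sin(5t)} = (-1)² F''(s) = (30s² - 250)/(s² + 25)³

Final answer: (30s² - 250)/(s² + 25)³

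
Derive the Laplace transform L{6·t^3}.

L{t^n} = n!/s^(n+1), so L{t^3} = 6/s^4. Then L{6·t^3} = 6·6/s^4 = 36/s^4

Final answer: 36/s^4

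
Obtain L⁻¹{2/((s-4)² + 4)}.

Form: b/((s-a)² + b²) → e^(at)sin(bt). With a=4, b=2

Final answer: e^(4t)·sin(2t)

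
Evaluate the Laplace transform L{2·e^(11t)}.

L{e^(at)} = 1/(s-a), so L{e^(11t)} = 1/(s-11). Then L{2·e^(11t)} = 2/(s-11)

Final answer: 2/(s-11)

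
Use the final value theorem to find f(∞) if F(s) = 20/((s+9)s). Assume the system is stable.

f(∞) = lim_{s→0} sF(s) = lim_{s→0} 20/(s+9) = 20/9

Final answer: 20/9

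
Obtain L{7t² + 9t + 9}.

L{7t² + 9t + 9} = 7·2/s³ + 9/s² + 9/s = 14/s³ + 9/s² + 9/s

Final answer: 14/s³ + 9/s² + 9/s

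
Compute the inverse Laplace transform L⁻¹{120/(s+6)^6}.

L⁻¹{n!/(s-a)^(n+1)} = t^n·e^(at), so L⁻¹{120/(s+6)^6} = t^5·e^(-6t)

Final answer: t^5·e^(-6t)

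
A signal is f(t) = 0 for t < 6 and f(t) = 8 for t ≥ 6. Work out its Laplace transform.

f(t) = 8·u(t-6). L{u(t-6)} = e^(-6s)/s, so L{f(t)} = 8·e^(-6s)/s

Final answer: 8·e^(-6s)/s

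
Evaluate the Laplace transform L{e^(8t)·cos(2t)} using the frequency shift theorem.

Frequency shift: L{e^(at)f(t)} = F(s-a). L{e^(8t)·cos(2t)} = (s-8)/((s-8)² + 4)

Final answer: (s-8)/((s-8)² + 4)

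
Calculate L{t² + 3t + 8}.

L{t² + 3t + 8} = 2/s³ + 3/s² + 8/s = 2/s³ + 3/s² + 8/s

Final answer: 2/s³ + 3/s² + 8/s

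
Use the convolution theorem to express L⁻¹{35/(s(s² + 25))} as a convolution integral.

35/(s(s² + 25)) = (1/s)·(35/(s² + 25)) = L{1}·L{7·sin(5t)}. So f(t) = 1*(7·sin(5t)) = ∫₀ᵗ 7·sin(5τ) dτ

Final answer: ∫₀ᵗ 7·sin(5τ) dτ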